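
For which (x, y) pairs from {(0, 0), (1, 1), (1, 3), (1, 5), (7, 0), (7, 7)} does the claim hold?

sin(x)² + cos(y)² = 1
Testing each pair:
(0, 0): LHS = 1, RHS = 1 → holds
(1, 1): LHS = cos(1)² + sin(1)² = 1, RHS = 1 → holds
(1, 3): LHS = sin(1)² + cos(3)² ≈ 1.688, RHS = 1 → fails
(1, 5): LHS = cos(5)² + sin(1)² ≈ 0.7885, RHS = 1 → fails
(7, 0): LHS = sin(7)² + 1 ≈ 1.432, RHS = 1 → fails
(7, 7): LHS = sin(7)² + cos(7)² = 1, RHS = 1 → holds

3 of 6 pairs satisfy the claim.

Answer: (0, 0), (1, 1), (7, 7)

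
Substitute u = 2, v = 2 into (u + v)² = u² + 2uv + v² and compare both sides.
LHS = (2 + 2)² = 16
RHS = 2² + 2·2·2 + 2² = 16

LHS = RHS: the two sides agree.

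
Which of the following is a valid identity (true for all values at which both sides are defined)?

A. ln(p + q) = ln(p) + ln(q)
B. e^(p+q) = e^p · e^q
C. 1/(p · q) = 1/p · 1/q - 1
A: fails at (6, 7) — LHS = ln(13) ≈ 2.565, RHS = ln(6) + ln(7) ≈ 3.738.
B: holds — e.g. at (1, 2), both sides equal e^3 ≈ 20.09.
C: fails at (1, 2) — LHS = 1/2, RHS = -1/2.

Answer: B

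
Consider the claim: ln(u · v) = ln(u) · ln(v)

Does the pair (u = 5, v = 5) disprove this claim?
Substituting u = 5, v = 5:
LHS = ln(5 · 5) = ln(25) ≈ 3.219
RHS = ln(5) · ln(5) = ln(5)² ≈ 2.59

Since LHS ≠ RHS, this pair disproves the claim.

Answer: Yes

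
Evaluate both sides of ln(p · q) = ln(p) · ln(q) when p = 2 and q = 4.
LHS = ln(2 · 4) = ln(8) ≈ 2.079
RHS = ln(2) · ln(4) ≈ 0.9609

LHS ≠ RHS (they differ by about 1.119), so the equation does not hold here.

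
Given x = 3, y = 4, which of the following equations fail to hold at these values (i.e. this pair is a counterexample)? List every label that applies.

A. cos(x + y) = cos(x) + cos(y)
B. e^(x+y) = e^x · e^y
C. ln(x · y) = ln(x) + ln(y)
Evaluating each claim at the given values:
A. LHS = cos(7) ≈ 0.7539, RHS = cos(3) + cos(4) ≈ -1.644 → fails here (LHS ≠ RHS)
B. LHS = e^7 ≈ 1097, RHS = e^7 ≈ 1097 → holds here (LHS = RHS)
C. LHS = ln(12) ≈ 2.485, RHS = ln(3) + ln(4) ≈ 2.485 → holds here (LHS = RHS)

Answer: A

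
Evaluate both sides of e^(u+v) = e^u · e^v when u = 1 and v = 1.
LHS = e^(1+1) = e^2 ≈ 7.389
RHS = e^1 · e^1 = e^2 ≈ 7.389

LHS = RHS: the two sides agree.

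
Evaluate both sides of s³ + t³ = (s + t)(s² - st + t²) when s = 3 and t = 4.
LHS = 3³ + 4³ = 91
RHS = (3 + 4)(3² - 3·4 + 4²) = 91

LHS = RHS: the two sides agree.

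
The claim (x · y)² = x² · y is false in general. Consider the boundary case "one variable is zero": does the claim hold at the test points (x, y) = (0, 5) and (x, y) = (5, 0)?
Yes, holds at both test points

At (0, 5): LHS = 0, RHS = 0 → equal
At (5, 0): LHS = 0, RHS = 0 → equal

So the claim does hold at both of these boundary points, even though it is not an identity.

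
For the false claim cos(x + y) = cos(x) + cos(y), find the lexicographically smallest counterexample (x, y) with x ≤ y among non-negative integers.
(x, y) = (0, 0)

Substituting (0, 0) into the claim:
LHS = cos(0 + 0) = 1
RHS = cos(0) + cos(0) = 2

Since LHS ≠ RHS, this pair disproves the claim, and no lexicographically smaller pair (x ≤ y, non-negative integers) does.

For instance (5, 5) is also a counterexample (LHS = cos(10) ≈ -0.8391, RHS = 2·cos(5) ≈ 0.5673), but it's lexicographically larger.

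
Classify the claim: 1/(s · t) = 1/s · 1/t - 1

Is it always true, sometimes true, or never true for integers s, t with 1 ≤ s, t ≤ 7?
The claim fails for every pair in the range. For instance at (s, t) = (6, 5): LHS = 1/30, RHS = -29/30.

Answer: Never true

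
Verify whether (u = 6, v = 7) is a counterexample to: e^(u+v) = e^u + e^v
Yes

Substituting u = 6, v = 7:
LHS = e^(6+7) = e^13 ≈ 442413.4
RHS = e^6 + e^7 ≈ 1500

Since LHS ≠ RHS, this pair disproves the claim.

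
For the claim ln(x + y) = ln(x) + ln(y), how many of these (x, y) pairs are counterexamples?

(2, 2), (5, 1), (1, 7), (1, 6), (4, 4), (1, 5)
Testing each pair:
(2, 2): LHS = ln(4) ≈ 1.386, RHS = 2·ln(2) ≈ 1.386 → satisfies claim
(5, 1): LHS = ln(6) ≈ 1.792, RHS = ln(5) ≈ 1.609 → counterexample
(1, 7): LHS = ln(8) ≈ 2.079, RHS = ln(7) ≈ 1.946 → counterexample
(1, 6): LHS = ln(7) ≈ 1.946, RHS = ln(6) ≈ 1.792 → counterexample
(4, 4): LHS = ln(8) ≈ 2.079, RHS = 2·ln(4) ≈ 2.773 → counterexample
(1, 5): LHS = ln(6) ≈ 1.792, RHS = ln(5) ≈ 1.609 → counterexample

That makes 5 counterexamples.

Answer: 5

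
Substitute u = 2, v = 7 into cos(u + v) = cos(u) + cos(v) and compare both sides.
LHS = cos(2 + 7) = cos(9) ≈ -0.9111
RHS = cos(2) + cos(7) ≈ 0.3378

LHS ≠ RHS (they differ by about 1.249), so the equation does not hold here.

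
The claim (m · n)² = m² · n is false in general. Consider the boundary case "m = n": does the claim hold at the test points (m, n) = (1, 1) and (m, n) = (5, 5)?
Only at (1, 1)

At (1, 1): LHS = 1, RHS = 1 → equal
At (5, 5): LHS = 625 ≠ RHS = 125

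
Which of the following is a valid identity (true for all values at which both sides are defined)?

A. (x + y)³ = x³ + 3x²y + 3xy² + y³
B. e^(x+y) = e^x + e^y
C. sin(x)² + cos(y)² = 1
A: holds — e.g. at (5, 8), both sides equal 2197.
B: fails at (0, 1) — LHS = e ≈ 2.718, RHS = 1 + e ≈ 3.718.
C: fails at (6, 7) — LHS = sin(6)² + cos(7)² ≈ 0.6464, RHS = 1.

Answer: A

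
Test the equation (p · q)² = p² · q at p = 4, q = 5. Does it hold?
Substituting p = 4, q = 5:

LHS = (4 · 5)² = 400
RHS = 4² · 5 = 80

LHS ≠ RHS, so the equation does not hold at this point.

Answer: Fails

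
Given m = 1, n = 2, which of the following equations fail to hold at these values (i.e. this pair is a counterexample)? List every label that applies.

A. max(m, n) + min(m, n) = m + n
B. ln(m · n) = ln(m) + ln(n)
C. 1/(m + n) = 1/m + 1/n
C

Evaluating each claim at the given values:
A. LHS = 3, RHS = 3 → holds here (LHS = RHS)
B. LHS = ln(2) ≈ 0.6931, RHS = ln(2) ≈ 0.6931 → holds here (LHS = RHS)
C. LHS = 1/3, RHS = 3/2 → fails here (LHS ≠ RHS)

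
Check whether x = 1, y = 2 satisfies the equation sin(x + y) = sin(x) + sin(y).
Substituting x = 1, y = 2:

LHS = sin(1 + 2) = sin(3) ≈ 0.1411
RHS = sin(1) + sin(2) ≈ 1.751

LHS ≠ RHS, so the equation does not hold at this point.

Answer: Fails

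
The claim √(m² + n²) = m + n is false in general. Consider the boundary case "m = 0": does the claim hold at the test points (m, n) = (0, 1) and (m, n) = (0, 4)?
Yes, holds at both test points

At (0, 1): LHS = 1, RHS = 1 → equal
At (0, 4): LHS = 4, RHS = 4 → equal

So the claim does hold at both of these boundary points, even though it is not an identity.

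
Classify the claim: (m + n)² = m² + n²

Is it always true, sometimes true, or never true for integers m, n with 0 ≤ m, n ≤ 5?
It holds at (m, n) = (0, 4) (both sides equal 16), but fails at (m, n) = (2, 5) (LHS = 49, RHS = 29).

Answer: Sometimes true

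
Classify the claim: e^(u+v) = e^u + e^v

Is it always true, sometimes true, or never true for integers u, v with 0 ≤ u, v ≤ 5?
Never true

The claim fails for every pair in the range. For instance at (u, v) = (5, 3): LHS = e^8 ≈ 2981, RHS = e^3 + e^5 ≈ 168.5.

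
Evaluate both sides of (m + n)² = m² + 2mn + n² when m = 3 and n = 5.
LHS = (3 + 5)² = 64
RHS = 3² + 2·3·5 + 5² = 64

LHS = RHS: the two sides agree.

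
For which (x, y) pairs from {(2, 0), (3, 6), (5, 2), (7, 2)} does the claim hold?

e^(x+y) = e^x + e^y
Testing each pair:
(2, 0): LHS = e^2 ≈ 7.389, RHS = 1 + e^2 ≈ 8.389 → fails
(3, 6): LHS = e^9 ≈ 8103, RHS = e^3 + e^6 ≈ 423.5 → fails
(5, 2): LHS = e^7 ≈ 1097, RHS = e^2 + e^5 ≈ 155.8 → fails
(7, 2): LHS = e^9 ≈ 8103, RHS = e^2 + e^7 ≈ 1104 → fails

No pair satisfies the claim.

Answer: None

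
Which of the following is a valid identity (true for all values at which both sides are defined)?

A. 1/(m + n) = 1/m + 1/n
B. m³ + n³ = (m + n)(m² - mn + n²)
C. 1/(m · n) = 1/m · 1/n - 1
B

A: fails at (2, 4) — LHS = 1/6, RHS = 3/4.
B: holds — e.g. at (4, 4), both sides equal 128.
C: fails at (3, 7) — LHS = 1/21, RHS = -20/21.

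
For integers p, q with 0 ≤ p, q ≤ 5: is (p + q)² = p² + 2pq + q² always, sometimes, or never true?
The identity holds for every pair in the range. For instance at (p, q) = (2, 2): both sides equal 16.

Answer: Always true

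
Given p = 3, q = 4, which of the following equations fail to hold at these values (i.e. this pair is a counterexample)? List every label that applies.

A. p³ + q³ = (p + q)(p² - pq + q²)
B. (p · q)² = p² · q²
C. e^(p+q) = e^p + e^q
C

Evaluating each claim at the given values:
A. LHS = 91, RHS = 91 → holds here (LHS = RHS)
B. LHS = 144, RHS = 144 → holds here (LHS = RHS)
C. LHS = e^7 ≈ 1097, RHS = e^3 + e^4 ≈ 74.68 → fails here (LHS ≠ RHS)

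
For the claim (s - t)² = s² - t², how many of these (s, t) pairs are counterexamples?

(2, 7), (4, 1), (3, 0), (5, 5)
Testing each pair:
(2, 7): LHS = 25, RHS = -45 → counterexample
(4, 1): LHS = 9, RHS = 15 → counterexample
(3, 0): LHS = 9, RHS = 9 → satisfies claim
(5, 5): LHS = 0, RHS = 0 → satisfies claim

That makes 2 counterexamples.

Answer: 2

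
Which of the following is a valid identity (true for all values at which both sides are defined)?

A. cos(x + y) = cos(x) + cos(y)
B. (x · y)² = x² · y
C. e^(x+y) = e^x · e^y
C

A: fails at (4, 5) — LHS = cos(9) ≈ -0.9111, RHS = cos(4) + cos(5) ≈ -0.37.
B: fails at (4, 4) — LHS = 256, RHS = 64.
C: holds — e.g. at (3, 3), both sides equal e^6 ≈ 403.4.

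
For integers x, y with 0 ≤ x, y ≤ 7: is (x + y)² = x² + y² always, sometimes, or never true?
It holds at (x, y) = (6, 0) (both sides equal 36), but fails at (x, y) = (2, 6) (LHS = 64, RHS = 40).

Answer: Sometimes true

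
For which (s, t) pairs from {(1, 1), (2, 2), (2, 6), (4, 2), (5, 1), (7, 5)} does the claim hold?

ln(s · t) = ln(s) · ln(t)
Testing each pair:
(1, 1): LHS = 0, RHS = 0 → holds
(2, 2): LHS = ln(4) ≈ 1.386, RHS = ln(2)² ≈ 0.4805 → fails
(2, 6): LHS = ln(12) ≈ 2.485, RHS = ln(2)·ln(6) ≈ 1.242 → fails
(4, 2): LHS = ln(8) ≈ 2.079, RHS = ln(2)·ln(4) ≈ 0.9609 → fails
(5, 1): LHS = ln(5) ≈ 1.609, RHS = 0 → fails
(7, 5): LHS = ln(35) ≈ 3.555, RHS = ln(5)·ln(7) ≈ 3.132 → fails

1 of 6 pairs satisfies the claim.

Answer: (1, 1)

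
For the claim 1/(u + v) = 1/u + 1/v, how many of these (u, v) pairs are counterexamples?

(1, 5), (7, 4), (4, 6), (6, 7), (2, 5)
5

Testing each pair:
(1, 5): LHS = 1/6, RHS = 6/5 → counterexample
(7, 4): LHS = 1/11, RHS = 11/28 → counterexample
(4, 6): LHS = 1/10, RHS = 5/12 → counterexample
(6, 7): LHS = 1/13, RHS = 13/42 → counterexample
(2, 5): LHS = 1/7, RHS = 7/10 → counterexample

That makes 5 counterexamples.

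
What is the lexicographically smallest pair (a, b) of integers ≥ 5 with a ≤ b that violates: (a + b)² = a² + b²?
(a, b) = (5, 5)

Substituting (5, 5) into the claim:
LHS = (5 + 5)² = 100
RHS = 5² + 5² = 50

Since LHS ≠ RHS, this pair disproves the claim, and no lexicographically smaller pair (a ≤ b, integers ≥ 5) does.

For instance (10, 11) is also a counterexample (LHS = 441, RHS = 221), but it's lexicographically larger.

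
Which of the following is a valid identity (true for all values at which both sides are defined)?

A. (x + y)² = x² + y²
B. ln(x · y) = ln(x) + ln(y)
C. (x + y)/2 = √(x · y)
B

A: fails at (4, 6) — LHS = 100, RHS = 52.
B: holds — e.g. at (3, 7), both sides equal ln(21) ≈ 3.045.
C: fails at (1, 2) — LHS = 3/2, RHS = √(2) ≈ 1.414.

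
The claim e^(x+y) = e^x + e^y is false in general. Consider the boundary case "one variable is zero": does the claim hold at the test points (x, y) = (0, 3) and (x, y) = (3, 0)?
At (0, 3): LHS = e^3 ≈ 20.09 ≠ RHS = 1 + e^3 ≈ 21.09
At (3, 0): LHS = e^3 ≈ 20.09 ≠ RHS = 1 + e^3 ≈ 21.09

Answer: No, fails at both test points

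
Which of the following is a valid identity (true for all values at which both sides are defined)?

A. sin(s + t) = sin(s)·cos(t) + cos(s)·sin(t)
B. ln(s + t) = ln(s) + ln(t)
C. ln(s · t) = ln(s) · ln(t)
A: holds — e.g. at (1, 1), both sides equal sin(2) ≈ 0.9093.
B: fails at (3, 3) — LHS = ln(6) ≈ 1.792, RHS = 2·ln(3) ≈ 2.197.
C: fails at (1, 5) — LHS = ln(5) ≈ 1.609, RHS = 0.

Answer: A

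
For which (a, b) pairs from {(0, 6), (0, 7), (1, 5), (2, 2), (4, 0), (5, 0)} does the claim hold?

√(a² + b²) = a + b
Testing each pair:
(0, 6): LHS = 6, RHS = 6 → holds
(0, 7): LHS = 7, RHS = 7 → holds
(1, 5): LHS = √(26) ≈ 5.099, RHS = 6 → fails
(2, 2): LHS = 2·√(2) ≈ 2.828, RHS = 4 → fails
(4, 0): LHS = 4, RHS = 4 → holds
(5, 0): LHS = 5, RHS = 5 → holds

4 of 6 pairs satisfy the claim.

Answer: (0, 6), (0, 7), (4, 0), (5, 0)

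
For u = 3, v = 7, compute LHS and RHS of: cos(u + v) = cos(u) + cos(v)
LHS = cos(3 + 7) = cos(10) ≈ -0.8391
RHS = cos(3) + cos(7) ≈ -0.2361

LHS ≠ RHS (they differ by about 0.603), so the equation does not hold here.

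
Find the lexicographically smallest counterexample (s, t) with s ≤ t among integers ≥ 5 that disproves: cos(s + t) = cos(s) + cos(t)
(s, t) = (5, 5)

Substituting (5, 5) into the claim:
LHS = cos(5 + 5) = cos(10) ≈ -0.8391
RHS = cos(5) + cos(5) = 2·cos(5) ≈ 0.5673

Since LHS ≠ RHS, this pair disproves the claim, and no lexicographically smaller pair (s ≤ t, integers ≥ 5) does.

For instance (6, 12) is also a counterexample (LHS = cos(18) ≈ 0.6603, RHS = cos(12) + cos(6) ≈ 1.804), but it's lexicographically larger.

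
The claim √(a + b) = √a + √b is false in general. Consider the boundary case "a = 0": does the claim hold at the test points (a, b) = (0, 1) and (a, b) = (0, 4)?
Yes, holds at both test points

At (0, 1): LHS = 1, RHS = 1 → equal
At (0, 4): LHS = 2, RHS = 2 → equal

So the claim does hold at both of these boundary points, even though it is not an identity.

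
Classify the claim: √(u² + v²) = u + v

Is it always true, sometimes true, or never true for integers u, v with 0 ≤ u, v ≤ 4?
It holds at (u, v) = (3, 0) (both sides equal 3), but fails at (u, v) = (4, 3) (LHS = 5, RHS = 7).

Answer: Sometimes true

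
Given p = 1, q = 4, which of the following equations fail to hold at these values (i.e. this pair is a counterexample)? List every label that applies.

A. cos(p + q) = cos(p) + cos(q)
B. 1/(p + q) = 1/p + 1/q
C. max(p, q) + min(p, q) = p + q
A, B

Evaluating each claim at the given values:
A. LHS = cos(5) ≈ 0.2837, RHS = cos(4) + cos(1) ≈ -0.1133 → fails here (LHS ≠ RHS)
B. LHS = 1/5, RHS = 5/4 → fails here (LHS ≠ RHS)
C. LHS = 5, RHS = 5 → holds here (LHS = RHS)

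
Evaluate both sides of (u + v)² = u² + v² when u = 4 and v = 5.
LHS = (4 + 5)² = 81
RHS = 4² + 5² = 41

LHS ≠ RHS, so the equation does not hold here.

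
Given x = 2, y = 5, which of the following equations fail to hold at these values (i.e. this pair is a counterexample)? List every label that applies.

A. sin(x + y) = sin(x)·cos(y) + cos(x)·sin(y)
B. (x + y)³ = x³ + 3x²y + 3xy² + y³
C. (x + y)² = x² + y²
C

Evaluating each claim at the given values:
A. LHS = sin(7) ≈ 0.657, RHS = sin(2)·cos(5) + sin(5)·cos(2) ≈ 0.657 → holds here (LHS = RHS)
B. LHS = 343, RHS = 343 → holds here (LHS = RHS)
C. LHS = 49, RHS = 29 → fails here (LHS ≠ RHS)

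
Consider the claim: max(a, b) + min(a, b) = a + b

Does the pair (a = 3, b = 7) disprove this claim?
Substituting a = 3, b = 7:
LHS = max(3, 7) + min(3, 7) = 10
RHS = 3 + 7 = 10

The sides agree, so this pair does not disprove the claim.

Answer: No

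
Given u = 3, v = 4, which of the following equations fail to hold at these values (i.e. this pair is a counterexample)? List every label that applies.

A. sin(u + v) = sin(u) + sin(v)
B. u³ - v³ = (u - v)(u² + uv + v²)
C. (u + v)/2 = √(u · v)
A, C

Evaluating each claim at the given values:
A. LHS = sin(7) ≈ 0.657, RHS = sin(4) + sin(3) ≈ -0.6157 → fails here (LHS ≠ RHS)
B. LHS = -37, RHS = -37 → holds here (LHS = RHS)
C. LHS = 7/2, RHS = 2·√(3) ≈ 3.464 → fails here (LHS ≠ RHS)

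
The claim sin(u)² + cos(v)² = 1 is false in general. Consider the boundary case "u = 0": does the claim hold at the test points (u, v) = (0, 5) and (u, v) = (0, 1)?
At (0, 5): LHS = cos(5)² ≈ 0.08046 ≠ RHS = 1
At (0, 1): LHS = cos(1)² ≈ 0.2919 ≠ RHS = 1

Answer: No, fails at both test points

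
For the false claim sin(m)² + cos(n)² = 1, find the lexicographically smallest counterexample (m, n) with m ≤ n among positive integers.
(m, n) = (1, 2)

At (1, 1): both sides equal 1, so it holds there.

Substituting (1, 2) into the claim:
LHS = sin(1)² + cos(2)² ≈ 0.8813
RHS = 1

Since LHS ≠ RHS, this pair disproves the claim, and no lexicographically smaller pair (m ≤ n, positive integers) does.

For instance (4, 6) is also a counterexample (LHS = sin(4)² + cos(6)² ≈ 1.495, RHS = 1), but it's lexicographically larger.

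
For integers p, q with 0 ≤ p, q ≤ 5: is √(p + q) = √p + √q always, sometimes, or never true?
Sometimes true

It holds at (p, q) = (2, 0) (both sides equal √(2) ≈ 1.414), but fails at (p, q) = (3, 1) (LHS = 2, RHS = 1 + √(3) ≈ 2.732).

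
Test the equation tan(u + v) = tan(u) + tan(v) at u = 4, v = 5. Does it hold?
Substituting u = 4, v = 5:

LHS = tan(4 + 5) = tan(9) ≈ -0.4523
RHS = tan(4) + tan(5) ≈ -2.223

LHS ≠ RHS, so the equation does not hold at this point.

Answer: Fails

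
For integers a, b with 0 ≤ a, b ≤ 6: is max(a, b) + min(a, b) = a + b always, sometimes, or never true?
Always true

The identity holds for every pair in the range. For instance at (a, b) = (3, 2): both sides equal 5.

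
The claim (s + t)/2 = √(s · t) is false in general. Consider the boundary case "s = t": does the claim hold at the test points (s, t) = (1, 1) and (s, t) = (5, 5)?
Yes, holds at both test points

At (1, 1): LHS = 1, RHS = 1 → equal
At (5, 5): LHS = 5, RHS = 5 → equal

So the claim does hold at both of these boundary points, even though it is not an identity.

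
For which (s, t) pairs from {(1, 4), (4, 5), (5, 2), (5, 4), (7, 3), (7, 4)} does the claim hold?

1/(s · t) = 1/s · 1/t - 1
Testing each pair:
(1, 4): LHS = 1/4, RHS = -3/4 → fails
(4, 5): LHS = 1/20, RHS = -19/20 → fails
(5, 2): LHS = 1/10, RHS = -9/10 → fails
(5, 4): LHS = 1/20, RHS = -19/20 → fails
(7, 3): LHS = 1/21, RHS = -20/21 → fails
(7, 4): LHS = 1/28, RHS = -27/28 → fails

No pair satisfies the claim.

Answer: None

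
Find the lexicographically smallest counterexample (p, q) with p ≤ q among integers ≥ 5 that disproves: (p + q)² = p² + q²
(p, q) = (5, 5)

Substituting (5, 5) into the claim:
LHS = (5 + 5)² = 100
RHS = 5² + 5² = 50

Since LHS ≠ RHS, this pair disproves the claim, and no lexicographically smaller pair (p ≤ q, integers ≥ 5) does.

For instance (6, 12) is also a counterexample (LHS = 324, RHS = 180), but it's lexicographically larger.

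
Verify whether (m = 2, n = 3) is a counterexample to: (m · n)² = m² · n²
Substituting m = 2, n = 3:
LHS = (2 · 3)² = 36
RHS = 2² · 3² = 36

The sides agree, so this pair does not disprove the claim.

Answer: No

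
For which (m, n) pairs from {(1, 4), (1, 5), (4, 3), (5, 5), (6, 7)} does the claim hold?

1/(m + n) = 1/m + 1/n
None

Testing each pair:
(1, 4): LHS = 1/5, RHS = 5/4 → fails
(1, 5): LHS = 1/6, RHS = 6/5 → fails
(4, 3): LHS = 1/7, RHS = 7/12 → fails
(5, 5): LHS = 1/10, RHS = 2/5 → fails
(6, 7): LHS = 1/13, RHS = 13/42 → fails

No pair satisfies the claim.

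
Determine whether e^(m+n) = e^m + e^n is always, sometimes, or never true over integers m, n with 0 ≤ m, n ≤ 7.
Never true

The claim fails for every pair in the range. For instance at (m, n) = (7, 0): LHS = e^7 ≈ 1097, RHS = 1 + e^7 ≈ 1098.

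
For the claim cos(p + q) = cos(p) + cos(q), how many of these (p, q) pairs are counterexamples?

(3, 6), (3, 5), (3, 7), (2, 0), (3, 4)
5

Testing each pair:
(3, 6): LHS = cos(9) ≈ -0.9111, RHS = cos(3) + cos(6) ≈ -0.02982 → counterexample
(3, 5): LHS = cos(8) ≈ -0.1455, RHS = cos(3) + cos(5) ≈ -0.7063 → counterexample
(3, 7): LHS = cos(10) ≈ -0.8391, RHS = cos(3) + cos(7) ≈ -0.2361 → counterexample
(2, 0): LHS = cos(2) ≈ -0.4161, RHS = cos(2) + 1 ≈ 0.5839 → counterexample
(3, 4): LHS = cos(7) ≈ 0.7539, RHS = cos(3) + cos(4) ≈ -1.644 → counterexample

That makes 5 counterexamples.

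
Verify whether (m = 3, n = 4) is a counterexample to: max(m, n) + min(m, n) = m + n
Substituting m = 3, n = 4:
LHS = max(3, 4) + min(3, 4) = 7
RHS = 3 + 4 = 7

The sides agree, so this pair does not disprove the claim.

Answer: No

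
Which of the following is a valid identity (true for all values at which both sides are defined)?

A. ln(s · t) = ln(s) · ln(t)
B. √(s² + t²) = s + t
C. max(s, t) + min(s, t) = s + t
C

A: fails at (1, 5) — LHS = ln(5) ≈ 1.609, RHS = 0.
B: fails at (3, 3) — LHS = 3·√(2) ≈ 4.243, RHS = 6.
C: holds — e.g. at (1, 2), both sides equal 3.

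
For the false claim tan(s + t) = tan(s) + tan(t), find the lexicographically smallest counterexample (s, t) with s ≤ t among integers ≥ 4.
Substituting (4, 4) into the claim:
LHS = tan(4 + 4) = tan(8) ≈ -6.8
RHS = tan(4) + tan(4) = 2·tan(4) ≈ 2.316

Since LHS ≠ RHS, this pair disproves the claim, and no lexicographically smaller pair (s ≤ t, integers ≥ 4) does.

For instance (6, 6) is also a counterexample (LHS = tan(12) ≈ -0.6359, RHS = 2·tan(6) ≈ -0.582), but it's lexicographically larger.

Answer: (s, t) = (4, 4)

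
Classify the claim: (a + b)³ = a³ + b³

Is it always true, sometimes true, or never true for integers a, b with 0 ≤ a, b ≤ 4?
It holds at (a, b) = (4, 0) (both sides equal 64), but fails at (a, b) = (1, 3) (LHS = 64, RHS = 28).

Answer: Sometimes true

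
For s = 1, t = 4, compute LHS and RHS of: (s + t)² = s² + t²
LHS = (1 + 4)² = 25
RHS = 1² + 4² = 17

LHS ≠ RHS, so the equation does not hold here.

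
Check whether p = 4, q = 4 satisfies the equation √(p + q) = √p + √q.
Fails

Substituting p = 4, q = 4:

LHS = √(4 + 4) = 2·√(2) ≈ 2.828
RHS = √4 + √4 = 4

LHS ≠ RHS, so the equation does not hold at this point.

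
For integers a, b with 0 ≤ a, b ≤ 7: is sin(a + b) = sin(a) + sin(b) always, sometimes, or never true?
Sometimes true

It holds at (a, b) = (0, 5) (both sides equal sin(5) ≈ -0.9589), but fails at (a, b) = (6, 1) (LHS = sin(7) ≈ 0.657, RHS = sin(6) + sin(1) ≈ 0.5621).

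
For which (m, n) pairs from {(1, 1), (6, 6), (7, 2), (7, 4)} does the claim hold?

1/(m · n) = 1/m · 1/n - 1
None

Testing each pair:
(1, 1): LHS = 1, RHS = 0 → fails
(6, 6): LHS = 1/36, RHS = -35/36 → fails
(7, 2): LHS = 1/14, RHS = -13/14 → fails
(7, 4): LHS = 1/28, RHS = -27/28 → fails

No pair satisfies the claim.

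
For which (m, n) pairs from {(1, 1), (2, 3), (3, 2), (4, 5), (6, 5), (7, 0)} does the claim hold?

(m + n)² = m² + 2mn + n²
All pairs

Testing each pair:
(1, 1): LHS = 4, RHS = 4 → holds
(2, 3): LHS = 25, RHS = 25 → holds
(3, 2): LHS = 25, RHS = 25 → holds
(4, 5): LHS = 81, RHS = 81 → holds
(6, 5): LHS = 121, RHS = 121 → holds
(7, 0): LHS = 49, RHS = 49 → holds

Every pair satisfies the claim.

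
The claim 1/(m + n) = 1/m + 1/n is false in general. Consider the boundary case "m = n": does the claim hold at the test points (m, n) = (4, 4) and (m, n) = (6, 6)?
At (4, 4): LHS = 1/8 ≠ RHS = 1/2
At (6, 6): LHS = 1/12 ≠ RHS = 1/3

Answer: No, fails at both test points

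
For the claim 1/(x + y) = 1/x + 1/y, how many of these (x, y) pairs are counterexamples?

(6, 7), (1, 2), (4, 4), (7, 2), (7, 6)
5

Testing each pair:
(6, 7): LHS = 1/13, RHS = 13/42 → counterexample
(1, 2): LHS = 1/3, RHS = 3/2 → counterexample
(4, 4): LHS = 1/8, RHS = 1/2 → counterexample
(7, 2): LHS = 1/9, RHS = 9/14 → counterexample
(7, 6): LHS = 1/13, RHS = 13/42 → counterexample

That makes 5 counterexamples.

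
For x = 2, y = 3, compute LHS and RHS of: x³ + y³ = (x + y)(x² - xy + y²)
LHS = 2³ + 3³ = 35
RHS = (2 + 3)(2² - 2·3 + 3²) = 35

LHS = RHS: the two sides agree.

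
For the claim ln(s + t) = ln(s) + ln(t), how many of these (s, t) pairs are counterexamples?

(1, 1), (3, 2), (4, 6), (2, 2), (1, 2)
4

Testing each pair:
(1, 1): LHS = ln(2) ≈ 0.6931, RHS = 0 → counterexample
(3, 2): LHS = ln(5) ≈ 1.609, RHS = ln(2) + ln(3) ≈ 1.792 → counterexample
(4, 6): LHS = ln(10) ≈ 2.303, RHS = ln(4) + ln(6) ≈ 3.178 → counterexample
(2, 2): LHS = ln(4) ≈ 1.386, RHS = 2·ln(2) ≈ 1.386 → satisfies claim
(1, 2): LHS = ln(3) ≈ 1.099, RHS = ln(2) ≈ 0.6931 → counterexample

That makes 4 counterexamples.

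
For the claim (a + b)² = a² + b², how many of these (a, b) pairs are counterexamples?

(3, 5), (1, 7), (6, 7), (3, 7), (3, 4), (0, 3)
Testing each pair:
(3, 5): LHS = 64, RHS = 34 → counterexample
(1, 7): LHS = 64, RHS = 50 → counterexample
(6, 7): LHS = 169, RHS = 85 → counterexample
(3, 7): LHS = 100, RHS = 58 → counterexample
(3, 4): LHS = 49, RHS = 25 → counterexample
(0, 3): LHS = 9, RHS = 9 → satisfies claim

That makes 5 counterexamples.

Answer: 5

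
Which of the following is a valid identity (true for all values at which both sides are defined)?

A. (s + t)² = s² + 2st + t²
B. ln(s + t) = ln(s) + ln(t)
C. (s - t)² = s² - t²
A

A: holds — e.g. at (3, 4), both sides equal 49.
B: fails at (1, 3) — LHS = ln(4) ≈ 1.386, RHS = ln(3) ≈ 1.099.
C: fails at (2, 3) — LHS = 1, RHS = -5.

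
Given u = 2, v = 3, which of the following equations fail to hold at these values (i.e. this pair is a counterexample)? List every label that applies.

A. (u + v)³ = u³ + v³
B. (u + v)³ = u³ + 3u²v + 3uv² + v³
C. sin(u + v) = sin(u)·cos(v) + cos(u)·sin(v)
A

Evaluating each claim at the given values:
A. LHS = 125, RHS = 35 → fails here (LHS ≠ RHS)
B. LHS = 125, RHS = 125 → holds here (LHS = RHS)
C. LHS = sin(5) ≈ -0.9589, RHS = sin(2)·cos(3) + sin(3)·cos(2) ≈ -0.9589 → holds here (LHS = RHS)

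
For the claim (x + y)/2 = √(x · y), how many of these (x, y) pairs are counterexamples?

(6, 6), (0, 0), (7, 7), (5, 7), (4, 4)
1

Testing each pair:
(6, 6): LHS = 6, RHS = 6 → satisfies claim
(0, 0): LHS = 0, RHS = 0 → satisfies claim
(7, 7): LHS = 7, RHS = 7 → satisfies claim
(5, 7): LHS = 6, RHS = √(35) ≈ 5.916 → counterexample
(4, 4): LHS = 4, RHS = 4 → satisfies claim

That makes 1 counterexample.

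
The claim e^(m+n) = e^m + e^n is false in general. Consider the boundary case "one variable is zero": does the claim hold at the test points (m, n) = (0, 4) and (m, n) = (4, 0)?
No, fails at both test points

At (0, 4): LHS = e^4 ≈ 54.6 ≠ RHS = 1 + e^4 ≈ 55.6
At (4, 0): LHS = e^4 ≈ 54.6 ≠ RHS = 1 + e^4 ≈ 55.6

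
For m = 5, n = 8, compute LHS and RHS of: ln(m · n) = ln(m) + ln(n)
LHS = ln(5 · 8) = ln(40) ≈ 3.689
RHS = ln(5) + ln(8) ≈ 3.689

LHS = RHS: the two sides agree.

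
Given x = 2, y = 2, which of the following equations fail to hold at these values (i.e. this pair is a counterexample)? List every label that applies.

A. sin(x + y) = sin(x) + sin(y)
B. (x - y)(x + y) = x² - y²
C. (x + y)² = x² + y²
A, C

Evaluating each claim at the given values:
A. LHS = sin(4) ≈ -0.7568, RHS = 2·sin(2) ≈ 1.819 → fails here (LHS ≠ RHS)
B. LHS = 0, RHS = 0 → holds here (LHS = RHS)
C. LHS = 16, RHS = 8 → fails here (LHS ≠ RHS)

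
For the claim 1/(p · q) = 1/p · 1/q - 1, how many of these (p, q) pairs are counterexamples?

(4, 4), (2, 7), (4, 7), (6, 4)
Testing each pair:
(4, 4): LHS = 1/16, RHS = -15/16 → counterexample
(2, 7): LHS = 1/14, RHS = -13/14 → counterexample
(4, 7): LHS = 1/28, RHS = -27/28 → counterexample
(6, 4): LHS = 1/24, RHS = -23/24 → counterexample

That makes 4 counterexamples.

Answer: 4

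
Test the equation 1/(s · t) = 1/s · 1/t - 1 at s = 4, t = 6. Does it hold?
Fails

Substituting s = 4, t = 6:

LHS = 1/(4 · 6) = 1/24
RHS = 1/4 · 1/6 - 1 = -23/24

LHS ≠ RHS, so the equation does not hold at this point.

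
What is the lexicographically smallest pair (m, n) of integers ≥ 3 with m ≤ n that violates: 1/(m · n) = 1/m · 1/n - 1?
Substituting (3, 3) into the claim:
LHS = 1/(3 · 3) = 1/9
RHS = 1/3 · 1/3 - 1 = -8/9

Since LHS ≠ RHS, this pair disproves the claim, and no lexicographically smaller pair (m ≤ n, integers ≥ 3) does.

For instance (9, 9) is also a counterexample (LHS = 1/81, RHS = -80/81), but it's lexicographically larger.

Answer: (m, n) = (3, 3)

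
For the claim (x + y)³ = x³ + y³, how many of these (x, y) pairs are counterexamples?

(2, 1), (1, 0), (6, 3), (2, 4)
3

Testing each pair:
(2, 1): LHS = 27, RHS = 9 → counterexample
(1, 0): LHS = 1, RHS = 1 → satisfies claim
(6, 3): LHS = 729, RHS = 243 → counterexample
(2, 4): LHS = 216, RHS = 72 → counterexample

That makes 3 counterexamples.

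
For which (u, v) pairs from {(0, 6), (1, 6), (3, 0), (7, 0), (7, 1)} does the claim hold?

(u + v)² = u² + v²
(0, 6), (3, 0), (7, 0)

Testing each pair:
(0, 6): LHS = 36, RHS = 36 → holds
(1, 6): LHS = 49, RHS = 37 → fails
(3, 0): LHS = 9, RHS = 9 → holds
(7, 0): LHS = 49, RHS = 49 → holds
(7, 1): LHS = 64, RHS = 50 → fails

3 of 5 pairs satisfy the claim.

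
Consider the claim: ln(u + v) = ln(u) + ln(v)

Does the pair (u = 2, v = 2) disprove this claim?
No

Substituting u = 2, v = 2:
LHS = ln(2 + 2) = ln(4) ≈ 1.386
RHS = ln(2) + ln(2) = 2·ln(2) ≈ 1.386

The sides agree, so this pair does not disprove the claim.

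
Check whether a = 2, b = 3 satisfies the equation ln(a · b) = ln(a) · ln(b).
Substituting a = 2, b = 3:

LHS = ln(2 · 3) = ln(6) ≈ 1.792
RHS = ln(2) · ln(3) ≈ 0.7615

LHS ≠ RHS, so the equation does not hold at this point.

Answer: Fails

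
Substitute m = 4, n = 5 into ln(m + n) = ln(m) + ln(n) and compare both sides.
LHS = ln(4 + 5) = ln(9) ≈ 2.197
RHS = ln(4) + ln(5) ≈ 2.996

LHS ≠ RHS (they differ by about 0.7985), so the equation does not hold here.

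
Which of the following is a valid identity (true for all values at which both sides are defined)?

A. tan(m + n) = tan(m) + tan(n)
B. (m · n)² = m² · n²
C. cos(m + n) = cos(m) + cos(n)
A: fails at (5, 5) — LHS = tan(10) ≈ 0.6484, RHS = 2·tan(5) ≈ -6.761.
B: holds — e.g. at (2, 3), both sides equal 36.
C: fails at (1, 5) — LHS = cos(6) ≈ 0.9602, RHS = cos(5) + cos(1) ≈ 0.824.

Answer: B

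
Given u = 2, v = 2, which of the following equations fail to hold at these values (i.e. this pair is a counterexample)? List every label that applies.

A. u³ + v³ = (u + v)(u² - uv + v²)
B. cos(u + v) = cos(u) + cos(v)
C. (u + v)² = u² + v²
Evaluating each claim at the given values:
A. LHS = 16, RHS = 16 → holds here (LHS = RHS)
B. LHS = cos(4) ≈ -0.6536, RHS = 2·cos(2) ≈ -0.8323 → fails here (LHS ≠ RHS)
C. LHS = 16, RHS = 8 → fails here (LHS ≠ RHS)

Answer: B, C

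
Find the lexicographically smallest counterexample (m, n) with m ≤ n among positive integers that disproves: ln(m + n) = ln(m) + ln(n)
Substituting (1, 1) into the claim:
LHS = ln(1 + 1) = ln(2) ≈ 0.6931
RHS = ln(1) + ln(1) = 0

Since LHS ≠ RHS, this pair disproves the claim, and no lexicographically smaller pair (m ≤ n, positive integers) does.

For instance (3, 3) is also a counterexample (LHS = ln(6) ≈ 1.792, RHS = 2·ln(3) ≈ 2.197), but it's lexicographically larger.

Answer: (m, n) = (1, 1)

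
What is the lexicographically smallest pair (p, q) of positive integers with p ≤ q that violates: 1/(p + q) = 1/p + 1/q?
(p, q) = (1, 1)

Substituting (1, 1) into the claim:
LHS = 1/(1 + 1) = 1/2
RHS = 1/1 + 1/1 = 2

Since LHS ≠ RHS, this pair disproves the claim, and no lexicographically smaller pair (p ≤ q, positive integers) does.

For instance (4, 5) is also a counterexample (LHS = 1/9, RHS = 9/20), but it's lexicographically larger.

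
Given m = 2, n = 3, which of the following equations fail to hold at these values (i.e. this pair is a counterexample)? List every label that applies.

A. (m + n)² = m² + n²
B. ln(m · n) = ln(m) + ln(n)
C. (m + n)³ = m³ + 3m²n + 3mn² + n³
A

Evaluating each claim at the given values:
A. LHS = 25, RHS = 13 → fails here (LHS ≠ RHS)
B. LHS = ln(6) ≈ 1.792, RHS = ln(2) + ln(3) ≈ 1.792 → holds here (LHS = RHS)
C. LHS = 125, RHS = 125 → holds here (LHS = RHS)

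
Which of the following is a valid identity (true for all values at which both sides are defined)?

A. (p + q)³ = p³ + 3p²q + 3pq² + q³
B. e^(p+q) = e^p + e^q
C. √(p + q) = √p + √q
A

A: holds — e.g. at (2, 3), both sides equal 125.
B: fails at (6, 7) — LHS = e^13 ≈ 442413.4, RHS = e^6 + e^7 ≈ 1500.
C: fails at (5, 5) — LHS = √(10) ≈ 3.162, RHS = 2·√(5) ≈ 4.472.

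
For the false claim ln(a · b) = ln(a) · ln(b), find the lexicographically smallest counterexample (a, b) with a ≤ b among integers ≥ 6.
(a, b) = (6, 6)

Substituting (6, 6) into the claim:
LHS = ln(6 · 6) = ln(36) ≈ 3.584
RHS = ln(6) · ln(6) = ln(6)² ≈ 3.21

Since LHS ≠ RHS, this pair disproves the claim, and no lexicographically smaller pair (a ≤ b, integers ≥ 6) does.

For instance (8, 9) is also a counterexample (LHS = ln(72) ≈ 4.277, RHS = ln(8)·ln(9) ≈ 4.569), but it's lexicographically larger.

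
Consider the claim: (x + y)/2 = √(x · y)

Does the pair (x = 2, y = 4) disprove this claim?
Substituting x = 2, y = 4:
LHS = (2 + 4)/2 = 3
RHS = √(2 · 4) = 2·√(2) ≈ 2.828

Since LHS ≠ RHS, this pair disproves the claim.

Answer: Yes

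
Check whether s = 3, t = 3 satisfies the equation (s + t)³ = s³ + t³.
Substituting s = 3, t = 3:

LHS = (3 + 3)³ = 216
RHS = 3³ + 3³ = 54

LHS ≠ RHS, so the equation does not hold at this point.

Answer: Fails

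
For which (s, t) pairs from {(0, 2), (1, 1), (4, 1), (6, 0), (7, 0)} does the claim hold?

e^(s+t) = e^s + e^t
Testing each pair:
(0, 2): LHS = e^2 ≈ 7.389, RHS = 1 + e^2 ≈ 8.389 → fails
(1, 1): LHS = e^2 ≈ 7.389, RHS = 2·e ≈ 5.437 → fails
(4, 1): LHS = e^5 ≈ 148.4, RHS = e + e^4 ≈ 57.32 → fails
(6, 0): LHS = e^6 ≈ 403.4, RHS = 1 + e^6 ≈ 404.4 → fails
(7, 0): LHS = e^7 ≈ 1097, RHS = 1 + e^7 ≈ 1098 → fails

No pair satisfies the claim.

Answer: None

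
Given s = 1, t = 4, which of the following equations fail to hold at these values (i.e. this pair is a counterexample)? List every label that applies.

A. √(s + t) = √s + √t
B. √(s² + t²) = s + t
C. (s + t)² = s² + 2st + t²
Evaluating each claim at the given values:
A. LHS = √(5) ≈ 2.236, RHS = 3 → fails here (LHS ≠ RHS)
B. LHS = √(17) ≈ 4.123, RHS = 5 → fails here (LHS ≠ RHS)
C. LHS = 25, RHS = 25 → holds here (LHS = RHS)

Answer: A, B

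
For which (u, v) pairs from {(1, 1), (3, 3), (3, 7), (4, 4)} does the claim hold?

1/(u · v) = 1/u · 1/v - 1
Testing each pair:
(1, 1): LHS = 1, RHS = 0 → fails
(3, 3): LHS = 1/9, RHS = -8/9 → fails
(3, 7): LHS = 1/21, RHS = -20/21 → fails
(4, 4): LHS = 1/16, RHS = -15/16 → fails

No pair satisfies the claim.

Answer: None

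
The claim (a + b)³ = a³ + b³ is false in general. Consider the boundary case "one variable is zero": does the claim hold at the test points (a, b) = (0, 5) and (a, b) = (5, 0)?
At (0, 5): LHS = 125, RHS = 125 → equal
At (5, 0): LHS = 125, RHS = 125 → equal

So the claim does hold at both of these boundary points, even though it is not an identity.

Answer: Yes, holds at both test points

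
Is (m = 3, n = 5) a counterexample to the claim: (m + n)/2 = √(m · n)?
Substituting m = 3, n = 5:
LHS = (3 + 5)/2 = 4
RHS = √(3 · 5) = √(15) ≈ 3.873

Since LHS ≠ RHS, this pair disproves the claim.

Answer: Yes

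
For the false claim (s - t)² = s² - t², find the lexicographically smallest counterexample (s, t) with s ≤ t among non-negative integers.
(s, t) = (0, 1)

Substituting (0, 1) into the claim:
LHS = (0 - 1)² = 1
RHS = 0² - 1² = -1

Since LHS ≠ RHS, this pair disproves the claim, and no lexicographically smaller pair (s ≤ t, non-negative integers) does.

For instance (2, 5) is also a counterexample (LHS = 9, RHS = -21), but it's lexicographically larger.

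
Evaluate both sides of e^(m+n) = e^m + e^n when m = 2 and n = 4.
LHS = e^(2+4) = e^6 ≈ 403.4
RHS = e^2 + e^4 ≈ 61.99

LHS ≠ RHS (they differ by about 341.4), so the equation does not hold here.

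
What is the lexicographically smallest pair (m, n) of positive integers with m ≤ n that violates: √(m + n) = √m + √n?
(m, n) = (1, 1)

Substituting (1, 1) into the claim:
LHS = √(1 + 1) = √(2) ≈ 1.414
RHS = √1 + √1 = 2

Since LHS ≠ RHS, this pair disproves the claim, and no lexicographically smaller pair (m ≤ n, positive integers) does.

For instance (2, 5) is also a counterexample (LHS = √(7) ≈ 2.646, RHS = √(2) + √(5) ≈ 3.65), but it's lexicographically larger.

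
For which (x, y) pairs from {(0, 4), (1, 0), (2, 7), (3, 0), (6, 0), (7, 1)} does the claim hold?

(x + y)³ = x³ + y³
Testing each pair:
(0, 4): LHS = 64, RHS = 64 → holds
(1, 0): LHS = 1, RHS = 1 → holds
(2, 7): LHS = 729, RHS = 351 → fails
(3, 0): LHS = 27, RHS = 27 → holds
(6, 0): LHS = 216, RHS = 216 → holds
(7, 1): LHS = 512, RHS = 344 → fails

4 of 6 pairs satisfy the claim.

Answer: (0, 4), (1, 0), (3, 0), (6, 0)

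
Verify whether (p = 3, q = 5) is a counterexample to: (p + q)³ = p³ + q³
Substituting p = 3, q = 5:
LHS = (3 + 5)³ = 512
RHS = 3³ + 5³ = 152

Since LHS ≠ RHS, this pair disproves the claim.

Answer: Yes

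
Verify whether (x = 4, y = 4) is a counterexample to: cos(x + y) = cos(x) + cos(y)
Substituting x = 4, y = 4:
LHS = cos(4 + 4) = cos(8) ≈ -0.1455
RHS = cos(4) + cos(4) = 2·cos(4) ≈ -1.307

Since LHS ≠ RHS, this pair disproves the claim.

Answer: Yes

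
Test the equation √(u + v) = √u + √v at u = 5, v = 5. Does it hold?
Fails

Substituting u = 5, v = 5:

LHS = √(5 + 5) = √(10) ≈ 3.162
RHS = √5 + √5 = 2·√(5) ≈ 4.472

LHS ≠ RHS, so the equation does not hold at this point.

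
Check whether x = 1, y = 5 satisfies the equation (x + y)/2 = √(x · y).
Substituting x = 1, y = 5:

LHS = (1 + 5)/2 = 3
RHS = √(1 · 5) = √(5) ≈ 2.236

LHS ≠ RHS, so the equation does not hold at this point.

Answer: Fails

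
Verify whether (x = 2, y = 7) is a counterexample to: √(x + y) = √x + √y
Yes

Substituting x = 2, y = 7:
LHS = √(2 + 7) = 3
RHS = √2 + √7 = √(2) + √(7) ≈ 4.06

Since LHS ≠ RHS, this pair disproves the claim.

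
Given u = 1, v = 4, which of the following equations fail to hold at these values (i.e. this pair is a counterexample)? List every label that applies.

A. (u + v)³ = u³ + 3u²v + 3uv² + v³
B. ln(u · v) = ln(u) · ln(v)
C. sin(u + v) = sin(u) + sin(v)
Evaluating each claim at the given values:
A. LHS = 125, RHS = 125 → holds here (LHS = RHS)
B. LHS = ln(4) ≈ 1.386, RHS = 0 → fails here (LHS ≠ RHS)
C. LHS = sin(5) ≈ -0.9589, RHS = sin(4) + sin(1) ≈ 0.08467 → fails here (LHS ≠ RHS)

Answer: B, C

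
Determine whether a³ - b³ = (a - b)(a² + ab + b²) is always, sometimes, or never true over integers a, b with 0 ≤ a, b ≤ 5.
Always true

The identity holds for every pair in the range. For instance at (a, b) = (1, 4): both sides equal -63.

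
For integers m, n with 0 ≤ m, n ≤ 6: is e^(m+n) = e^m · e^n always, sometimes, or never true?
Always true

The identity holds for every pair in the range. For instance at (m, n) = (2, 2): both sides equal e^4 ≈ 54.6.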